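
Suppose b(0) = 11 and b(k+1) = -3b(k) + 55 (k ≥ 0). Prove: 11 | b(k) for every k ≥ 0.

Base case: b(0) = 11 = 11·1, so 11 | b(0).
Assume 11 | b(j), so b(j) = 11t for some integer t.
Then b(j+1) = -3b(j) + 55 = -3·(11t) + 55 = 11(-3t + 5), so 11 | b(j+1).
This completes the inductive step, so 11 | b(k) for all k ≥ 0.

11 | b(k)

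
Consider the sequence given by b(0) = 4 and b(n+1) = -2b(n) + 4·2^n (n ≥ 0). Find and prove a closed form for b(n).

Claim: b(n) = 3·(-2)^n + 2^n.

Base case: b(0) = 4, and 3·(-2)^0 + 2^0 = 3 + 1 = 4.
Assume b(r) = 3·(-2)^r + 2^r for some r ≥ 0.
Then b(r+1) = -2b(r) + 4·2^r = -2·(3·(-2)^r + 2^r) + 4·2^r = 3·(-2)^{r+1} − 2·2^r + 4·2^r = 3·(-2)^{r+1} + 2·2^r = 3·(-2)^{r+1} + 2^{r+1}.
By induction, b(n) = 3·(-2)^n + 2^n for all n ≥ 0.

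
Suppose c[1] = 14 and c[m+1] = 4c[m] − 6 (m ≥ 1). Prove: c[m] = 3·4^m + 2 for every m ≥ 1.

Base case: c[1] = 14, and 3·4^1 + 2 = 12 + 2 = 14.
Assume c[k] = 3·4^k + 2 for some k ≥ 1.
Then c[k+1] = 4c[k] − 6 = 4·(3·4^k + 2) − 6 = 12·4^k + 8 − 6 = 3·4^{k+1} + 2.
Hence c[m] = 3·4^m + 2 for every m ≥ 1, by induction.

c[m] = 3·4^m + 2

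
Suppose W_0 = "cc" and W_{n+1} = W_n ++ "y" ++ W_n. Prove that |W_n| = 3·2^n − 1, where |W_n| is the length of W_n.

Base case: |W_0| = 2, and 3·2^0 − 1 = 2.
Assume |W_k| = 3·2^k − 1.
Then |W_{k+1}| = |W_k| + 1 + |W_k| = 2|W_k| + 1 = 2(3·2^k − 1) + 1 = 3·2^{k+1} − 2 + 1 = 3·2^{k+1} − 1.
So the formula holds for k+1, and by induction |W_n| = 3·2^n − 1 for all n ≥ 0.

|W_n| = 3·2^n − 1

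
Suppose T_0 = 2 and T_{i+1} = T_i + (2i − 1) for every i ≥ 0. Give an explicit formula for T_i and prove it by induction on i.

Claim: T_i = i^2 − 2i + 2.

Base case: T_0 = 2, and 0^2 − 2·0 + 2 = 2.
Assume T_k = k^2 − 2k + 2.
Then T_{k+1} = T_k + (2k − 1) = (k^2 − 2k + 2) + (2k − 1) = k^2 + 1,
and (k+1)^2 − 2·(k+1) + 2 = k^2 + 1.
This completes the inductive step, so T_i = i^2 − 2i + 2 for all i ≥ 0.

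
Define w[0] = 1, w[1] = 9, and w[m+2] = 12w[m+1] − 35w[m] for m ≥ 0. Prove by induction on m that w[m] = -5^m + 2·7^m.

Base cases: w[0] = 1 and -5^0 + 2·7^0 = 1; w[1] = 9 and -5^1 + 2·7^1 = 9.
Assume w[j] = -5^j + 2·7^j for all 0 ≤ j ≤ r, where r ≥ 1.
Then w[r+1] = 12w[r] − 35w[r−1] = 12·(-5^r + 2·7^r) − 35·(-5^{r−1} + 2·7^{r−1}) = -(12·5 − 35)5^{r−1} + 2·(12·7 − 35)7^{r−1} = -25·5^{r−1} + 98·7^{r−1} = -5^{r+1} + 2·7^{r+1}.
By strong induction, w[m] = -5^m + 2·7^m for all m ≥ 0.

w[m] = -5^m + 2·7^m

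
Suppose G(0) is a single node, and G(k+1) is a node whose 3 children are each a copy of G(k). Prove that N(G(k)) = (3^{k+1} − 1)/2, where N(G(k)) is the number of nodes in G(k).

Base case: N(G(0)) = 1, and (3^{0+1} − 1)/2 = 1.
Assume N(G(m)) = (3^{m+1} − 1)/2.
Then N(G(m+1)) = 1 + 3N(G(m)) = 1 + 3·(3^{m+1} − 1)/2 = 1 + (3^{m+2} − 3)/2 = (2 + 3^{m+2} − 3)/2 = (3^{m+2} − 1)/2.
Hence N(G(k)) = (3^{k+1} − 1)/2 for every k ≥ 0, by induction.

N(G(k)) = (3^{k+1} − 1)/2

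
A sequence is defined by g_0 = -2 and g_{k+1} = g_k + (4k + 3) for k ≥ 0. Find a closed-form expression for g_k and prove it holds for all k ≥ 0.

Claim: g_k = 2k^2 + k − 2.

Base case: g_0 = -2, and 2·0^2 + 0 − 2 = -2.
Assume g_r = 2r^2 + r − 2.
Then g_{r+1} = g_r + (4r + 3) = (2r^2 + r − 2) + (4r + 3) = 2r^2 + 5r + 1,
and 2·(r+1)^2 + (r+1) − 2 = 2r^2 + 5r + 1.
This completes the inductive step, so g_k = 2k^2 + k − 2 for all k ≥ 0.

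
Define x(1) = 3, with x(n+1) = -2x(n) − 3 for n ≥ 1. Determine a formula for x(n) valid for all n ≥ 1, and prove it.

Claim: x(n) = -2·(-2)^n − 1.

Base case: x(1) = 3, and -2·(-2)^1 − 1 = 4 − 1 = 3.
Assume x(r) = -2·(-2)^r − 1 for some r ≥ 1.
Then x(r+1) = -2x(r) − 3 = -2·(-2·(-2)^r − 1) − 3 = 4·(-2)^r + 2 − 3 = -2·(-2)^{r+1} − 1.
This completes the inductive step, so x(n) = -2·(-2)^n − 1 for all n ≥ 1.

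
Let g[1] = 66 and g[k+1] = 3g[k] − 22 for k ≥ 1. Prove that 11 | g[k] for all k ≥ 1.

Base case: g[1] = 66 = 11·6, so 11 | g[1].
Assume 11 | g[m], so g[m] = 11t for some integer t.
Then g[m+1] = 3g[m] − 22 = 3·(11t) − 22 = 11(3t − 2), so 11 | g[m+1].
So the property holds for m+1, and by induction 11 | g[k] for all k ≥ 1.

11 | g[k]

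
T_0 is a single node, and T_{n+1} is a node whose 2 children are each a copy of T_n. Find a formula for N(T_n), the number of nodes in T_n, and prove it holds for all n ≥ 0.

Claim: N(T_n) = 2^{n+1} − 1.

Base case: N(T_0) = 1, and 2^{0+1} − 1 = 1.
Assume N(T_j) = 2^{j+1} − 1.
Then N(T_{j+1}) = 1 + 2N(T_j) = 1 + 2(2^{j+1} − 1) = 2^{j+2} − 2 + 1 = 2^{j+2} − 1.
By induction, N(T_n) = 2^{n+1} − 1 for all n ≥ 0.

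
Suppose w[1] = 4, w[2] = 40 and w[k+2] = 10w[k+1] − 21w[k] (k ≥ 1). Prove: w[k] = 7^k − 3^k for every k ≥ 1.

Base cases: w[1] = 4 and 7^1 − 3^1 = 4; w[2] = 40 and 7^2 − 3^2 = 40.
Assume w[j] = 7^j − 3^j for all 1 ≤ j ≤ r, where r ≥ 2.
Then w[r+1] = 10w[r] − 21w[r−1] = 10·(7^r − 3^r) − 21·(7^{r−1} − 3^{r−1}) = (10·7 − 21)7^{r−1} − (10·3 − 21)3^{r−1} = 49·7^{r−1} − 9·3^{r−1} = 7^{r+1} − 3^{r+1}.
So the formula holds for r+1, and by strong induction w[k] = 7^k − 3^k for all k ≥ 1.

w[k] = 7^k − 3^k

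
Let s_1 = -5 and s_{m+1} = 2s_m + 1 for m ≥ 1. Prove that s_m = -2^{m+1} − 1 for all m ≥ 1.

Base case: s_1 = -5, and -2^{1+1} − 1 = -4 − 1 = -5.
Assume s_j = -2^{j+1} − 1 for some j ≥ 1.
Then s_{j+1} = 2s_j + 1 = 2·(-2^{j+1} − 1) + 1 = -2^{j+2} − 2 + 1 = -2^{j+2} − 1.
By induction, s_m = -2^{m+1} − 1 for all m ≥ 1.

s_m = -2^{m+1} − 1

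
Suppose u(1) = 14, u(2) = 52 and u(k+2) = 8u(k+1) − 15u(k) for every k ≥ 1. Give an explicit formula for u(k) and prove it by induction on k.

Claim: u(k) = 3·3^k + 5^k.

Base cases: u(1) = 14 and 3·3^1 + 5^1 = 14; u(2) = 52 and 3·3^2 + 5^2 = 52.
Assume u(i) = 3·3^i + 5^i for all 1 ≤ i ≤ j, where j ≥ 2.
Then u(j+1) = 8u(j) − 15u(j−1) = 8·(3·3^j + 5^j) − 15·(3·3^{j−1} + 5^{j−1}) = 3·(8·3 − 15)3^{j−1} + (8·5 − 15)5^{j−1} = 27·3^{j−1} + 25·5^{j−1} = 3·3^{j+1} + 5^{j+1}.
By strong induction, u(k) = 3·3^k + 5^k for all k ≥ 1.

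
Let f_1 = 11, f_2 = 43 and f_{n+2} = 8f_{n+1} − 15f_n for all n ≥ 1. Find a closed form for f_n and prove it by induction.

Claim: f_n = 2·3^n + 5^n.

Base cases: f_1 = 11 and 2·3^1 + 5^1 = 11; f_2 = 43 and 2·3^2 + 5^2 = 43.
Assume f_j = 2·3^j + 5^j for all 1 ≤ j ≤ r, where r ≥ 2.
Then f_{r+1} = 8f_r − 15f_{r−1} = 8·(2·3^r + 5^r) − 15·(2·3^{r−1} + 5^{r−1}) = 2·(8·3 − 15)3^{r−1} + (8·5 − 15)5^{r−1} = 18·3^{r−1} + 25·5^{r−1} = 2·3^{r+1} + 5^{r+1}.
This completes the inductive step, so f_n = 2·3^n + 5^n for all n ≥ 1.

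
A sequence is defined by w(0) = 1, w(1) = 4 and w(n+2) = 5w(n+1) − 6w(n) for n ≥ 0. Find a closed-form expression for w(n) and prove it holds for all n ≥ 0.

Claim: w(n) = -2^n + 2·3^n.

Base cases: w(0) = 1 and -2^0 + 2·3^0 = 1; w(1) = 4 and -2^1 + 2·3^1 = 4.
Assume w(j) = -2^j + 2·3^j for all 0 ≤ j ≤ r, where r ≥ 1.
Then w(r+1) = 5w(r) − 6w(r−1) = 5·(-2^r + 2·3^r) − 6·(-2^{r−1} + 2·3^{r−1}) = -(5·2 − 6)2^{r−1} + 2·(5·3 − 6)3^{r−1} = -4·2^{r−1} + 18·3^{r−1} = -2^{r+1} + 2·3^{r+1}.
By strong induction, w(n) = -2^n + 2·3^n for all n ≥ 0.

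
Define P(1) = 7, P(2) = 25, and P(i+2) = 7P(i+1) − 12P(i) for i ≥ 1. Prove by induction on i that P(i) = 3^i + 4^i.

Base cases: P(1) = 7 and 3^1 + 4^1 = 7; P(2) = 25 and 3^2 + 4^2 = 25.
Assume P(t) = 3^t + 4^t for all 1 ≤ t ≤ j, where j ≥ 2.
Then P(j+1) = 7P(j) − 12P(j−1) = 7·(3^j + 4^j) − 12·(3^{j−1} + 4^{j−1}) = (7·3 − 12)3^{j−1} + (7·4 − 12)4^{j−1} = 9·3^{j−1} + 16·4^{j−1} = 3^{j+1} + 4^{j+1}.
This completes the inductive step, so P(i) = 3^i + 4^i for all i ≥ 1.

P(i) = 3^i + 4^i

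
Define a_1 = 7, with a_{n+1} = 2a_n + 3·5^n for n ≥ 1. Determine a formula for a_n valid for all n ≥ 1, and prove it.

Claim: a_n = 2^n + 5^n.

Base case: a_1 = 7, and 2^1 + 5^1 = 2 + 5 = 7.
Assume a_j = 2^j + 5^j for some j ≥ 1.
Then a_{j+1} = 2a_j + 3·5^j = 2·(2^j + 5^j) + 3·5^j = 2^{j+1} + 2·5^j + 3·5^j = 2^{j+1} + 5·5^j = 2^{j+1} + 5^{j+1}.
This completes the inductive step, so a_n = 2^n + 5^n for all n ≥ 1.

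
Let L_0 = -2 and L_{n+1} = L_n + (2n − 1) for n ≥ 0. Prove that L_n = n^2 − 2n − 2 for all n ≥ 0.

Base case: L_0 = -2, and 0^2 − 2·0 − 2 = -2.
Assume L_r = r^2 − 2r − 2.
Then L_{r+1} = L_r + (2r − 1) = (r^2 − 2r − 2) + (2r − 1) = r^2 − 3,
and (r+1)^2 − 2·(r+1) − 2 = r^2 − 3.
By induction, L_n = n^2 − 2n − 2 for all n ≥ 0.

L_n = n^2 − 2n − 2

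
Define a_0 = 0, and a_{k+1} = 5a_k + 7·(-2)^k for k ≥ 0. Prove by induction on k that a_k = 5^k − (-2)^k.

Base case: a_0 = 0, and 5^0 − (-2)^0 = 1 − 1 = 0.
Assume a_m = 5^m − (-2)^m for some m ≥ 0.
Then a_{m+1} = 5a_m + 7·(-2)^m = 5·(5^m − (-2)^m) + 7·(-2)^m = 5^{m+1} − 5·(-2)^m + 7·(-2)^m = 5^{m+1} + 2·(-2)^m = 5^{m+1} − (-2)^{m+1}.
This completes the inductive step, so a_k = 5^k − (-2)^k for all k ≥ 0.

a_k = 5^k − (-2)^k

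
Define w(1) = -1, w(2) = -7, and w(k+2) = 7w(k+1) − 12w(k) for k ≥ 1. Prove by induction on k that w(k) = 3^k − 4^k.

Base cases: w(1) = -1 and 3^1 − 4^1 = -1; w(2) = -7 and 3^2 − 4^2 = -7.
Assume w(j) = 3^j − 4^j for all 1 ≤ j ≤ m, where m ≥ 2.
Then w(m+1) = 7w(m) − 12w(m−1) = 7·(3^m − 4^m) − 12·(3^{m−1} − 4^{m−1}) = (7·3 − 12)3^{m−1} − (7·4 − 12)4^{m−1} = 9·3^{m−1} − 16·4^{m−1} = 3^{m+1} − 4^{m+1}.
This completes the inductive step, so w(k) = 3^k − 4^k for all k ≥ 1.

w(k) = 3^k − 4^k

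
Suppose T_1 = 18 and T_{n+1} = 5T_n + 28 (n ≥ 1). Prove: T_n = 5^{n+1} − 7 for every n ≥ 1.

Base case: T_1 = 18, and 5^{1+1} − 7 = 25 − 7 = 18.
Assume T_j = 5^{j+1} − 7 for some j ≥ 1.
Then T_{j+1} = 5T_j + 28 = 5·(5^{j+1} − 7) + 28 = 5^{j+2} − 35 + 28 = 5^{j+2} − 7.
Hence T_n = 5^{n+1} − 7 for every n ≥ 1, by induction.

T_n = 5^{n+1} − 7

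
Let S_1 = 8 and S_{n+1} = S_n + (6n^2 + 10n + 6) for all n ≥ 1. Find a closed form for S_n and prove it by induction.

Claim: S_n = 2n^3 + 2n^2 + 2n + 2.

Base case: S_1 = 8, and 2·1^3 + 2·1^2 + 2·1 + 2 = 8.
Assume S_r = 2r^3 + 2r^2 + 2r + 2.
Then S_{r+1} = S_r + (6r^2 + 10r + 6) = (2r^3 + 2r^2 + 2r + 2) + (6r^2 + 10r + 6) = 2r^3 + 8r^2 + 12r + 8,
and 2·(r+1)^3 + 2·(r+1)^2 + 2·(r+1) + 2 = 2r^3 + 8r^2 + 12r + 8.
This completes the inductive step, so S_n = 2n^3 + 2n^2 + 2n + 2 for all n ≥ 1.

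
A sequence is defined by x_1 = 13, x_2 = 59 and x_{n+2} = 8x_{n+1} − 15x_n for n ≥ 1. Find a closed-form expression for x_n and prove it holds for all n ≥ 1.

Claim: x_n = 2·5^n + 3^n.

Base cases: x_1 = 13 and 2·5^1 + 3^1 = 13; x_2 = 59 and 2·5^2 + 3^2 = 59.
Assume x_j = 2·5^j + 3^j for all 1 ≤ j ≤ k, where k ≥ 2.
Then x_{k+1} = 8x_k − 15x_{k−1} = 8·(2·5^k + 3^k) − 15·(2·5^{k−1} + 3^{k−1}) = 2·(8·5 − 15)5^{k−1} + (8·3 − 15)3^{k−1} = 50·5^{k−1} + 9·3^{k−1} = 2·5^{k+1} + 3^{k+1}.
By strong induction, x_n = 2·5^n + 3^n for all n ≥ 1.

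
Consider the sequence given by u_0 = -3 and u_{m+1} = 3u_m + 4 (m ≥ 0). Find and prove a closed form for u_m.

Claim: u_m = -3^m − 2.

Base case: u_0 = -3, and -3^0 − 2 = -1 − 2 = -3.
Assume u_k = -3^k − 2 for some k ≥ 0.
Then u_{k+1} = 3u_k + 4 = 3·(-3^k − 2) + 4 = -3^{k+1} − 6 + 4 = -3^{k+1} − 2.
Hence u_m = -3^m − 2 for every m ≥ 0, by induction.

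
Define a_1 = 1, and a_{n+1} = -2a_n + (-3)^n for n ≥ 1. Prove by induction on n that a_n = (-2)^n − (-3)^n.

Base case: a_1 = 1, and (-2)^1 − (-3)^1 = -2 + 3 = 1.
Assume a_k = (-2)^k − (-3)^k for some k ≥ 1.
Then a_{k+1} = -2a_k + (-3)^k = -2·((-2)^k − (-3)^k) + (-3)^k = (-2)^{k+1} + 2·(-3)^k + (-3)^k = (-2)^{k+1} + 3·(-3)^k = (-2)^{k+1} − (-3)^{k+1}.
By induction, a_n = (-2)^n − (-3)^n for all n ≥ 1.

a_n = (-2)^n − (-3)^n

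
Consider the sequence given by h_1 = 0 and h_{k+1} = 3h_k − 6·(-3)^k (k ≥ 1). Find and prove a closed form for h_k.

Claim: h_k = 3^k + (-3)^k.

Base case: h_1 = 0, and 3^1 + (-3)^1 = 3 − 3 = 0.
Assume h_m = 3^m + (-3)^m for some m ≥ 1.
Then h_{m+1} = 3h_m − 6·(-3)^m = 3·(3^m + (-3)^m) − 6·(-3)^m = 3^{m+1} + 3·(-3)^m − 6·(-3)^m = 3^{m+1} − 3·(-3)^m = 3^{m+1} + (-3)^{m+1}.
By induction, h_k = 3^k + (-3)^k for all k ≥ 1.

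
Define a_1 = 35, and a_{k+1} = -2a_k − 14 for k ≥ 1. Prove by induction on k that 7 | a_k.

Base case: a_1 = 35 = 7·5, so 7 | a_1.
Assume 7 | a_j, so a_j = 7t for some integer t.
Then a_{j+1} = -2a_j − 14 = -2·(7t) − 14 = 7(-2t − 2), so 7 | a_{j+1}.
By induction, 7 | a_k for all k ≥ 1.

7 | a_k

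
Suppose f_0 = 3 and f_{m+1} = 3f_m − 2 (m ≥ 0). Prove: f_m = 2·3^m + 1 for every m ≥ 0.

Base case: f_0 = 3, and 2·3^0 + 1 = 2 + 1 = 3.
Assume f_r = 2·3^r + 1 for some r ≥ 0.
Then f_{r+1} = 3f_r − 2 = 3·(2·3^r + 1) − 2 = 6·3^r + 3 − 2 = 2·3^{r+1} + 1.
By induction, f_m = 2·3^m + 1 for all m ≥ 0.

f_m = 2·3^m + 1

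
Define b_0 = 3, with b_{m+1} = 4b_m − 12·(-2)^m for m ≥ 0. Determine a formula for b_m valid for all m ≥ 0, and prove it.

Claim: b_m = 4^m + 2·(-2)^m.

Base case: b_0 = 3, and 4^0 + 2·(-2)^0 = 1 + 2 = 3.
Assume b_r = 4^r + 2·(-2)^r for some r ≥ 0.
Then b_{r+1} = 4b_r − 12·(-2)^r = 4·(4^r + 2·(-2)^r) − 12·(-2)^r = 4^{r+1} + 8·(-2)^r − 12·(-2)^r = 4^{r+1} − 4·(-2)^r = 4^{r+1} + 2·(-2)^{r+1}.
So the formula holds for r+1, and by induction b_m = 4^m + 2·(-2)^m for all m ≥ 0.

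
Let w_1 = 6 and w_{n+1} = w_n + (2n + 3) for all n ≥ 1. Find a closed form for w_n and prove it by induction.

Claim: w_n = n^2 + 2n + 3.

Base case: w_1 = 6, and 1^2 + 2·1 + 3 = 6.
Assume w_r = r^2 + 2r + 3.
Then w_{r+1} = w_r + (2r + 3) = (r^2 + 2r + 3) + (2r + 3) = r^2 + 4r + 6,
and (r+1)^2 + 2·(r+1) + 3 = r^2 + 4r + 6.
By induction, w_n = n^2 + 2n + 3 for all n ≥ 1.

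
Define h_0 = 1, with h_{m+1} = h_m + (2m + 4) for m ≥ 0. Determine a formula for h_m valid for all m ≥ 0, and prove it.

Claim: h_m = m^2 + 3m + 1.

Base case: h_0 = 1, and 0^2 + 3·0 + 1 = 1.
Assume h_j = j^2 + 3j + 1.
Then h_{j+1} = h_j + (2j + 4) = (j^2 + 3j + 1) + (2j + 4) = j^2 + 5j + 5,
and (j+1)^2 + 3·(j+1) + 1 = j^2 + 5j + 5.
By induction, h_m = m^2 + 3m + 1 for all m ≥ 0.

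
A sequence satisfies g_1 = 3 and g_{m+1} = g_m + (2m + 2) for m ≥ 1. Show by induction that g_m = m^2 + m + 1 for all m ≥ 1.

Base case: g_1 = 3, and 1^2 + 1 + 1 = 3.
Assume g_k = k^2 + k + 1.
Then g_{k+1} = g_k + (2k + 2) = (k^2 + k + 1) + (2k + 2) = k^2 + 3k + 3,
and (k+1)^2 + (k+1) + 1 = k^2 + 3k + 3.
This completes the inductive step, so g_m = m^2 + m + 1 for all m ≥ 1.

g_m = m^2 + m + 1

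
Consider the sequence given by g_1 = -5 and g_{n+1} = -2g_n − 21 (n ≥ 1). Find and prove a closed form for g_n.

Claim: g_n = -(-2)^n − 7.

Base case: g_1 = -5, and -(-2)^1 − 7 = 2 − 7 = -5.
Assume g_k = -(-2)^k − 7 for some k ≥ 1.
Then g_{k+1} = -2g_k − 21 = -2·(-(-2)^k − 7) − 21 = 2·(-2)^k + 14 − 21 = -(-2)^{k+1} − 7.
By induction, g_n = -(-2)^n − 7 for all n ≥ 1.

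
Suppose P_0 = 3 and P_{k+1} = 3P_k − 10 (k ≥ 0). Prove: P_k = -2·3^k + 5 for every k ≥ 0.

Base case: P_0 = 3, and -2·3^0 + 5 = -2 + 5 = 3.
Assume P_m = -2·3^m + 5 for some m ≥ 0.
Then P_{m+1} = 3P_m − 10 = 3·(-2·3^m + 5) − 10 = -6·3^m + 15 − 10 = -2·3^{m+1} + 5.
This completes the inductive step, so P_k = -2·3^k + 5 for all k ≥ 0.

P_k = -2·3^k + 5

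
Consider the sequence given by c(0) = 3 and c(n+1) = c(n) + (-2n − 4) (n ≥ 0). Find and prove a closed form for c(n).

Claim: c(n) = -n^2 − 3n + 3.

Base case: c(0) = 3, and -0^2 − 3·0 + 3 = 3.
Assume c(k) = -k^2 − 3k + 3.
Then c(k+1) = c(k) + (-2k − 4) = (-k^2 − 3k + 3) + (-2k − 4) = -k^2 − 5k − 1,
and -(k+1)^2 − 3·(k+1) + 3 = -k^2 − 5k − 1.
By induction, c(n) = -n^2 − 3n + 3 for all n ≥ 0.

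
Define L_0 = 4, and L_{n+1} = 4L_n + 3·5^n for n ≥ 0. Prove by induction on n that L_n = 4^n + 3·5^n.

Base case: L_0 = 4, and 4^0 + 3·5^0 = 1 + 3 = 4.
Assume L_j = 4^j + 3·5^j for some j ≥ 0.
Then L_{j+1} = 4L_j + 3·5^j = 4·(4^j + 3·5^j) + 3·5^j = 4^{j+1} + 12·5^j + 3·5^j = 4^{j+1} + 15·5^j = 4^{j+1} + 3·5^{j+1}.
Hence L_n = 4^n + 3·5^n for every n ≥ 0, by induction.

L_n = 4^n + 3·5^n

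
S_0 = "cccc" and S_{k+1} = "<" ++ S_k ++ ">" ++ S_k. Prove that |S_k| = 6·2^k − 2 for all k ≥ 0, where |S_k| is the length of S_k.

Base case: |S_0| = 4, and 6·2^0 − 2 = 4.
Assume |S_m| = 6·2^m − 2.
Then |S_{m+1}| = 1 + |S_m| + 1 + |S_m| = 2|S_m| + 2 = 2(6·2^m − 2) + 2 = 6·2^{m+1} − 4 + 2 = 6·2^{m+1} − 2.
By induction, |S_k| = 6·2^k − 2 for all k ≥ 0.

|S_k| = 6·2^k − 2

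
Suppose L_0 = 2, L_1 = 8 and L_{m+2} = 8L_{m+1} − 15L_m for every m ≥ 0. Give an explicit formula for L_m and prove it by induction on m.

Claim: L_m = 5^m + 3^m.

Base cases: L_0 = 2 and 5^0 + 3^0 = 2; L_1 = 8 and 5^1 + 3^1 = 8.
Assume L_i = 5^i + 3^i for all 0 ≤ i ≤ j, where j ≥ 1.
Then L_{j+1} = 8L_j − 15L_{j−1} = 8·(5^j + 3^j) − 15·(5^{j−1} + 3^{j−1}) = (8·5 − 15)5^{j−1} + (8·3 − 15)3^{j−1} = 25·5^{j−1} + 9·3^{j−1} = 5^{j+1} + 3^{j+1}.
Hence L_m = 5^m + 3^m for every m ≥ 0, by strong induction.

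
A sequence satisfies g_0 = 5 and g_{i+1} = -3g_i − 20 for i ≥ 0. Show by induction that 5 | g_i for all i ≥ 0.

Base case: g_0 = 5 = 5·1, so 5 | g_0.
Assume 5 | g_j, so g_j = 5t for some integer t.
Then g_{j+1} = -3g_j − 20 = -3·(5t) − 20 = 5(-3t − 4), so 5 | g_{j+1}.
Hence 5 | g_i for every i ≥ 0, by induction.

5 | g_i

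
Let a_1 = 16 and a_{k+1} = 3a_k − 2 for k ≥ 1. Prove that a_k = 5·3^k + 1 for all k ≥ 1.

Base case: a_1 = 16, and 5·3^1 + 1 = 15 + 1 = 16.
Assume a_m = 5·3^m + 1 for some m ≥ 1.
Then a_{m+1} = 3a_m − 2 = 3·(5·3^m + 1) − 2 = 15·3^m + 3 − 2 = 5·3^{m+1} + 1.
By induction, a_k = 5·3^k + 1 for all k ≥ 1.

a_k = 5·3^k + 1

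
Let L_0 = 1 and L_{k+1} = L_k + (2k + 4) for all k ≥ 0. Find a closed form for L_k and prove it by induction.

Claim: L_k = k^2 + 3k + 1.

Base case: L_0 = 1, and 0^2 + 3·0 + 1 = 1.
Assume L_m = m^2 + 3m + 1.
Then L_{m+1} = L_m + (2m + 4) = (m^2 + 3m + 1) + (2m + 4) = m^2 + 5m + 5,
and (m+1)^2 + 3·(m+1) + 1 = m^2 + 5m + 5.
Hence L_k = k^2 + 3k + 1 for every k ≥ 0, by induction.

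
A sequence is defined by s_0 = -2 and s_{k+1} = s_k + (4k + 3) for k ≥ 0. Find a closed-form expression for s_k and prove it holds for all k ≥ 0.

Claim: s_k = 2k^2 + k − 2.

Base case: s_0 = -2, and 2·0^2 + 0 − 2 = -2.
Assume s_j = 2j^2 + j − 2.
Then s_{j+1} = s_j + (4j + 3) = (2j^2 + j − 2) + (4j + 3) = 2j^2 + 5j + 1,
and 2·(j+1)^2 + (j+1) − 2 = 2j^2 + 5j + 1.
This completes the inductive step, so s_k = 2k^2 + k − 2 for all k ≥ 0.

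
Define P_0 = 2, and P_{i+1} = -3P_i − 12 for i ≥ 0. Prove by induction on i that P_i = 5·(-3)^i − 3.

Base case: P_0 = 2, and 5·(-3)^0 − 3 = 5 − 3 = 2.
Assume P_m = 5·(-3)^m − 3 for some m ≥ 0.
Then P_{m+1} = -3P_m − 12 = -3·(5·(-3)^m − 3) − 12 = -15·(-3)^m + 9 − 12 = 5·(-3)^{m+1} − 3.
This completes the inductive step, so P_i = 5·(-3)^i − 3 for all i ≥ 0.

P_i = 5·(-3)^i − 3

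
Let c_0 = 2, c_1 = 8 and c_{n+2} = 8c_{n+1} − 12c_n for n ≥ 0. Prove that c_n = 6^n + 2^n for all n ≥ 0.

Base cases: c_0 = 2 and 6^0 + 2^0 = 2; c_1 = 8 and 6^1 + 2^1 = 8.
Assume c_i = 6^i + 2^i for all 0 ≤ i ≤ j, where j ≥ 1.
Then c_{j+1} = 8c_j − 12c_{j−1} = 8·(6^j + 2^j) − 12·(6^{j−1} + 2^{j−1}) = (8·6 − 12)6^{j−1} + (8·2 − 12)2^{j−1} = 36·6^{j−1} + 4·2^{j−1} = 6^{j+1} + 2^{j+1}.
So the formula holds for j+1, and by strong induction c_n = 6^n + 2^n for all n ≥ 0.

c_n = 6^n + 2^n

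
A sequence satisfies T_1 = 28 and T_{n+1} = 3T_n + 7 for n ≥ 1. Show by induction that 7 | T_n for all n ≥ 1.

Base case: T_1 = 28 = 7·4, so 7 | T_1.
Assume 7 | T_m, so T_m = 7t for some integer t.
Then T_{m+1} = 3T_m + 7 = 3·(7t) + 7 = 7(3t + 1), so 7 | T_{m+1}.
So the property holds for m+1, and by induction 7 | T_n for all n ≥ 1.

7 | T_n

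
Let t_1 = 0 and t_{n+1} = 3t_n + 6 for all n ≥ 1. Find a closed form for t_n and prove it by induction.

Claim: t_n = 3^n − 3.

Base case: t_1 = 0, and 3^1 − 3 = 3 − 3 = 0.
Assume t_k = 3^k − 3 for some k ≥ 1.
Then t_{k+1} = 3t_k + 6 = 3·(3^k − 3) + 6 = 3^{k+1} − 9 + 6 = 3^{k+1} − 3.
So the formula holds for k+1, and by induction t_n = 3^n − 3 for all n ≥ 1.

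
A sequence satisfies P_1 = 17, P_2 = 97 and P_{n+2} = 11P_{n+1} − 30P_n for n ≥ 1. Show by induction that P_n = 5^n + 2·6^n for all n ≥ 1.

Base cases: P_1 = 17 and 5^1 + 2·6^1 = 17; P_2 = 97 and 5^2 + 2·6^2 = 97.
Assume P_j = 5^j + 2·6^j for all 1 ≤ j ≤ m, where m ≥ 2.
Then P_{m+1} = 11P_m − 30P_{m−1} = 11·(5^m + 2·6^m) − 30·(5^{m−1} + 2·6^{m−1}) = (11·5 − 30)5^{m−1} + 2·(11·6 − 30)6^{m−1} = 25·5^{m−1} + 72·6^{m−1} = 5^{m+1} + 2·6^{m+1}.
So the formula holds for m+1, and by strong induction P_n = 5^n + 2·6^n for all n ≥ 1.

P_n = 5^n + 2·6^n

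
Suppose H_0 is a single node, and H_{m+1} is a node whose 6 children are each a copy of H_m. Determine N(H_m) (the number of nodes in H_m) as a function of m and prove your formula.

Claim: N(H_m) = (6^{m+1} − 1)/5.

Base case: N(H_0) = 1, and (6^{0+1} − 1)/5 = 1.
Assume N(H_k) = (6^{k+1} − 1)/5.
Then N(H_{k+1}) = 1 + 6N(H_k) = 1 + 6·(6^{k+1} − 1)/5 = 1 + (6^{k+2} − 6)/5 = (5 + 6^{k+2} − 6)/5 = (6^{k+2} − 1)/5.
Hence N(H_m) = (6^{m+1} − 1)/5 for every m ≥ 0, by induction.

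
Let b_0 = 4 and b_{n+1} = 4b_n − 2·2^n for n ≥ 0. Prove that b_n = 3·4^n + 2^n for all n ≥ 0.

Base case: b_0 = 4, and 3·4^0 + 2^0 = 3 + 1 = 4.
Assume b_r = 3·4^r + 2^r for some r ≥ 0.
Then b_{r+1} = 4b_r − 2·2^r = 4·(3·4^r + 2^r) − 2·2^r = 3·4^{r+1} + 4·2^r − 2·2^r = 3·4^{r+1} + 2·2^r = 3·4^{r+1} + 2^{r+1}.
So the formula holds for r+1, and by induction b_n = 3·4^n + 2^n for all n ≥ 0.

b_n = 3·4^n + 2^n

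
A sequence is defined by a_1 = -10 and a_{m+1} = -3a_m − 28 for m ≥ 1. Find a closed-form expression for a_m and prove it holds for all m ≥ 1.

Claim: a_m = (-3)^m − 7.

Base case: a_1 = -10, and (-3)^1 − 7 = -3 − 7 = -10.
Assume a_k = (-3)^k − 7 for some k ≥ 1.
Then a_{k+1} = -3a_k − 28 = -3·((-3)^k − 7) − 28 = -3·(-3)^k + 21 − 28 = (-3)^{k+1} − 7.
By induction, a_m = (-3)^m − 7 for all m ≥ 1.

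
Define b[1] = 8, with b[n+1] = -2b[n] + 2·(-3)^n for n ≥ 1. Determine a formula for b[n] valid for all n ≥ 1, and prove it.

Claim: b[n] = -(-2)^n − 2·(-3)^n.

Base case: b[1] = 8, and -(-2)^1 − 2·(-3)^1 = 2 + 6 = 8.
Assume b[j] = -(-2)^j − 2·(-3)^j for some j ≥ 1.
Then b[j+1] = -2b[j] + 2·(-3)^j = -2·(-(-2)^j − 2·(-3)^j) + 2·(-3)^j = -(-2)^{j+1} + 4·(-3)^j + 2·(-3)^j = -(-2)^{j+1} + 6·(-3)^j = -(-2)^{j+1} − 2·(-3)^{j+1}.
This completes the inductive step, so b[n] = -(-2)^n − 2·(-3)^n for all n ≥ 1.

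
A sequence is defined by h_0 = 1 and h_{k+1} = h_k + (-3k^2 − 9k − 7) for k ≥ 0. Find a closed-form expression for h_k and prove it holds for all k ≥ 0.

Claim: h_k = -k^3 − 3k^2 − 3k + 1.

Base case: h_0 = 1, and -0^3 − 3·0^2 − 3·0 + 1 = 1.
Assume h_j = -j^3 − 3j^2 − 3j + 1.
Then h_{j+1} = h_j + (-3j^2 − 9j − 7) = (-j^3 − 3j^2 − 3j + 1) + (-3j^2 − 9j − 7) = -j^3 − 6j^2 − 12j − 6,
and -(j+1)^3 − 3·(j+1)^2 − 3·(j+1) + 1 = -j^3 − 6j^2 − 12j − 6.
By induction, h_k = -k^3 − 3k^2 − 3k + 1 for all k ≥ 0.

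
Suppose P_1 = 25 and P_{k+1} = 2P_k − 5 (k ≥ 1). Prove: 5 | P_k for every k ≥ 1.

Base case: P_1 = 25 = 5·5, so 5 | P_1.
Assume 5 | P_r, so P_r = 5t for some integer t.
Then P_{r+1} = 2P_r − 5 = 2·(5t) − 5 = 5(2t − 1), so 5 | P_{r+1}.
This completes the inductive step, so 5 | P_k for all k ≥ 1.

5 | P_k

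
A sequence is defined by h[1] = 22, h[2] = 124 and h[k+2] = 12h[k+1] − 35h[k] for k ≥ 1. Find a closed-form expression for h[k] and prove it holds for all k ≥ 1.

Claim: h[k] = 3·5^k + 7^k.

Base cases: h[1] = 22 and 3·5^1 + 7^1 = 22; h[2] = 124 and 3·5^2 + 7^2 = 124.
Assume h[j] = 3·5^j + 7^j for all 1 ≤ j ≤ m, where m ≥ 2.
Then h[m+1] = 12h[m] − 35h[m−1] = 12·(3·5^m + 7^m) − 35·(3·5^{m−1} + 7^{m−1}) = 3·(12·5 − 35)5^{m−1} + (12·7 − 35)7^{m−1} = 75·5^{m−1} + 49·7^{m−1} = 3·5^{m+1} + 7^{m+1}.
This completes the inductive step, so h[k] = 3·5^k + 7^k for all k ≥ 1.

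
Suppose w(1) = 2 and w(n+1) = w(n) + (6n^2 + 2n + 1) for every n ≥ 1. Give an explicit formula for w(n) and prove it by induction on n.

Claim: w(n) = 2n^3 − 2n^2 + n + 1.

Base case: w(1) = 2, and 2·1^3 − 2·1^2 + 1 + 1 = 2.
Assume w(k) = 2k^3 − 2k^2 + k + 1.
Then w(k+1) = w(k) + (6k^2 + 2k + 1) = (2k^3 − 2k^2 + k + 1) + (6k^2 + 2k + 1) = 2k^3 + 4k^2 + 3k + 2,
and 2·(k+1)^3 − 2·(k+1)^2 + (k+1) + 1 = 2k^3 + 4k^2 + 3k + 2.
This completes the inductive step, so w(n) = 2n^3 − 2n^2 + n + 1 for all n ≥ 1.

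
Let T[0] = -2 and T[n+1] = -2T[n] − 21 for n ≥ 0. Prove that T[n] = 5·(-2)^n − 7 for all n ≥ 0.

Base case: T[0] = -2, and 5·(-2)^0 − 7 = 5 − 7 = -2.
Assume T[k] = 5·(-2)^k − 7 for some k ≥ 0.
Then T[k+1] = -2T[k] − 21 = -2·(5·(-2)^k − 7) − 21 = -10·(-2)^k + 14 − 21 = 5·(-2)^{k+1} − 7.
Hence T[n] = 5·(-2)^n − 7 for every n ≥ 0, by induction.

T[n] = 5·(-2)^n − 7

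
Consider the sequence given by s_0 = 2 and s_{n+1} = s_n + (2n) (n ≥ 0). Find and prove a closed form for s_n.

Claim: s_n = n^2 − n + 2.

Base case: s_0 = 2, and 0^2 − 0 + 2 = 2.
Assume s_k = k^2 − k + 2.
Then s_{k+1} = s_k + (2k) = (k^2 − k + 2) + (2k) = k^2 + k + 2,
and (k+1)^2 − (k+1) + 2 = k^2 + k + 2.
This completes the inductive step, so s_n = n^2 − n + 2 for all n ≥ 0.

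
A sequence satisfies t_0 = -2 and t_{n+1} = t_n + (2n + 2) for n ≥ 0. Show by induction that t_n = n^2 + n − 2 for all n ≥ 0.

Base case: t_0 = -2, and 0^2 + 0 − 2 = -2.
Assume t_j = j^2 + j − 2.
Then t_{j+1} = t_j + (2j + 2) = (j^2 + j − 2) + (2j + 2) = j^2 + 3j,
and (j+1)^2 + (j+1) − 2 = j^2 + 3j.
Hence t_n = n^2 + n − 2 for every n ≥ 0, by induction.

t_n = n^2 + n − 2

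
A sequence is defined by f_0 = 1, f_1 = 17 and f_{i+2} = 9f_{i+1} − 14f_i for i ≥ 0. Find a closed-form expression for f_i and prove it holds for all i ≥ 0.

Claim: f_i = 3·7^i − 2·2^i.

Base cases: f_0 = 1 and 3·7^0 − 2·2^0 = 1; f_1 = 17 and 3·7^1 − 2·2^1 = 17.
Assume f_j = 3·7^j − 2·2^j for all 0 ≤ j ≤ m, where m ≥ 1.
Then f_{m+1} = 9f_m − 14f_{m−1} = 9·(3·7^m − 2·2^m) − 14·(3·7^{m−1} − 2·2^{m−1}) = 3·(9·7 − 14)7^{m−1} − 2·(9·2 − 14)2^{m−1} = 147·7^{m−1} − 8·2^{m−1} = 3·7^{m+1} − 2·2^{m+1}.
Hence f_i = 3·7^i − 2·2^i for every i ≥ 0, by strong induction.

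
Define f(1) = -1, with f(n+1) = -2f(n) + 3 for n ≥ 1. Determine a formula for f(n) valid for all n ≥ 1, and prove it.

Claim: f(n) = (-2)^n + 1.

Base case: f(1) = -1, and (-2)^1 + 1 = -2 + 1 = -1.
Assume f(m) = (-2)^m + 1 for some m ≥ 1.
Then f(m+1) = -2f(m) + 3 = -2·((-2)^m + 1) + 3 = -2·(-2)^m − 2 + 3 = (-2)^{m+1} + 1.
By induction, f(n) = (-2)^n + 1 for all n ≥ 1.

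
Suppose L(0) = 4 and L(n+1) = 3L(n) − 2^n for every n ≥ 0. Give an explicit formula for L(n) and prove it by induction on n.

Claim: L(n) = 3·3^n + 2^n.

Base case: L(0) = 4, and 3·3^0 + 2^0 = 3 + 1 = 4.
Assume L(k) = 3·3^k + 2^k for some k ≥ 0.
Then L(k+1) = 3L(k) − 2^k = 3·(3·3^k + 2^k) − 2^k = 3·3^{k+1} + 3·2^k − 2^k = 3·3^{k+1} + 2·2^k = 3·3^{k+1} + 2^{k+1}.
Hence L(n) = 3·3^n + 2^n for every n ≥ 0, by induction.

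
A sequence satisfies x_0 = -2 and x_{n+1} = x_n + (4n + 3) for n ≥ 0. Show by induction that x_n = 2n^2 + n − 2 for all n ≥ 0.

Base case: x_0 = -2, and 2·0^2 + 0 − 2 = -2.
Assume x_m = 2m^2 + m − 2.
Then x_{m+1} = x_m + (4m + 3) = (2m^2 + m − 2) + (4m + 3) = 2m^2 + 5m + 1,
and 2·(m+1)^2 + (m+1) − 2 = 2m^2 + 5m + 1.
By induction, x_n = 2n^2 + n − 2 for all n ≥ 0.

x_n = 2n^2 + n − 2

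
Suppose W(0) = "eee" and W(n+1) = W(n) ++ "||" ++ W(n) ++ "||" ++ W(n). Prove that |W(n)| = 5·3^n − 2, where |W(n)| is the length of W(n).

Base case: |W(0)| = 3, and 5·3^0 − 2 = 3.
Assume |W(r)| = 5·3^r − 2.
Then |W(r+1)| = 3|W(r)| + 4 = 3(5·3^r − 2) + 4 = 5·3^{r+1} − 6 + 4 = 5·3^{r+1} − 2.
So the formula holds for r+1, and by induction |W(n)| = 5·3^n − 2 for all n ≥ 0.

|W(n)| = 5·3^n − 2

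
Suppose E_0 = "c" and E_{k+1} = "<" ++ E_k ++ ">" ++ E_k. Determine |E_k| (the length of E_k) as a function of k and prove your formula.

Claim: |E_k| = 3·2^k − 2.

Base case: |E_0| = 1, and 3·2^0 − 2 = 1.
Assume |E_m| = 3·2^m − 2.
Then |E_{m+1}| = 1 + |E_m| + 1 + |E_m| = 2|E_m| + 2 = 2(3·2^m − 2) + 2 = 3·2^{m+1} − 4 + 2 = 3·2^{m+1} − 2.
By induction, |E_k| = 3·2^k − 2 for all k ≥ 0.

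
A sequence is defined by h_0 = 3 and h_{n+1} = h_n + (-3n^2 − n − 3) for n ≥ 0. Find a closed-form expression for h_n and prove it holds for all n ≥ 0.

Claim: h_n = -n^3 + n^2 − 3n + 3.

Base case: h_0 = 3, and -0^3 + 0^2 − 3·0 + 3 = 3.
Assume h_j = -j^3 + j^2 − 3j + 3.
Then h_{j+1} = h_j + (-3j^2 − j − 3) = (-j^3 + j^2 − 3j + 3) + (-3j^2 − j − 3) = -j^3 − 2j^2 − 4j,
and -(j+1)^3 + (j+1)^2 − 3·(j+1) + 3 = -j^3 − 2j^2 − 4j.
By induction, h_n = -n^3 + n^2 − 3n + 3 for all n ≥ 0.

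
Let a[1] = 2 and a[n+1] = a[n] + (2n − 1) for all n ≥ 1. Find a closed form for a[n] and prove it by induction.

Claim: a[n] = n^2 − 2n + 3.

Base case: a[1] = 2, and 1^2 − 2·1 + 3 = 2.
Assume a[r] = r^2 − 2r + 3.
Then a[r+1] = a[r] + (2r − 1) = (r^2 − 2r + 3) + (2r − 1) = r^2 + 2,
and (r+1)^2 − 2·(r+1) + 3 = r^2 + 2.
By induction, a[n] = n^2 − 2n + 3 for all n ≥ 1.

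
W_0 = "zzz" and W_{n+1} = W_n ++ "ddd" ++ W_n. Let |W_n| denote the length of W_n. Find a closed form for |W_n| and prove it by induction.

Claim: |W_n| = 6·2^n − 3.

Base case: |W_0| = 3, and 6·2^0 − 3 = 3.
Assume |W_r| = 6·2^r − 3.
Then |W_{r+1}| = |W_r| + 3 + |W_r| = 2|W_r| + 3 = 2(6·2^r − 3) + 3 = 6·2^{r+1} − 6 + 3 = 6·2^{r+1} − 3.
By induction, |W_n| = 6·2^n − 3 for all n ≥ 0.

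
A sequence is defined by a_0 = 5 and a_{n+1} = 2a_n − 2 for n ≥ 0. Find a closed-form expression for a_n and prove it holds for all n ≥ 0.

Claim: a_n = 3·2^n + 2.

Base case: a_0 = 5, and 3·2^0 + 2 = 3 + 2 = 5.
Assume a_k = 3·2^k + 2 for some k ≥ 0.
Then a_{k+1} = 2a_k − 2 = 2·(3·2^k + 2) − 2 = 6·2^k + 4 − 2 = 3·2^{k+1} + 2.
Hence a_n = 3·2^n + 2 for every n ≥ 0, by induction.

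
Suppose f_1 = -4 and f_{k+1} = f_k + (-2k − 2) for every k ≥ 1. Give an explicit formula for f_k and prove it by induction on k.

Claim: f_k = -k^2 − k − 2.

Base case: f_1 = -4, and -1^2 − 1 − 2 = -4.
Assume f_j = -j^2 − j − 2.
Then f_{j+1} = f_j + (-2j − 2) = (-j^2 − j − 2) + (-2j − 2) = -j^2 − 3j − 4,
and -(j+1)^2 − (j+1) − 2 = -j^2 − 3j − 4.
By induction, f_k = -k^2 − k − 2 for all k ≥ 1.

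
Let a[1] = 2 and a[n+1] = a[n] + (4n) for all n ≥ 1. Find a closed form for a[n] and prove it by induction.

Claim: a[n] = 2n^2 − 2n + 2.

Base case: a[1] = 2, and 2·1^2 − 2·1 + 2 = 2.
Assume a[m] = 2m^2 − 2m + 2.
Then a[m+1] = a[m] + (4m) = (2m^2 − 2m + 2) + (4m) = 2m^2 + 2m + 2,
and 2·(m+1)^2 − 2·(m+1) + 2 = 2m^2 + 2m + 2.
This completes the inductive step, so a[n] = 2n^2 − 2n + 2 for all n ≥ 1.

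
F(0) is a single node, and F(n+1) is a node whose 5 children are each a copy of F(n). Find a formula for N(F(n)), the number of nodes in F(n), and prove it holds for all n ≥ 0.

Claim: N(F(n)) = (5^{n+1} − 1)/4.

Base case: N(F(0)) = 1, and (5^{0+1} − 1)/4 = 1.
Assume N(F(j)) = (5^{j+1} − 1)/4.
Then N(F(j+1)) = 1 + 5N(F(j)) = 1 + 5·(5^{j+1} − 1)/4 = 1 + (5^{j+2} − 5)/4 = (4 + 5^{j+2} − 5)/4 = (5^{j+2} − 1)/4.
By induction, N(F(n)) = (5^{n+1} − 1)/4 for all n ≥ 0.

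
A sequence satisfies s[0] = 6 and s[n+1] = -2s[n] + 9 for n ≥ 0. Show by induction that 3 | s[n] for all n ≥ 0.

Base case: s[0] = 6 = 3·2, so 3 | s[0].
Assume 3 | s[j], so s[j] = 3t for some integer t.
Then s[j+1] = -2s[j] + 9 = -2·(3t) + 9 = 3(-2t + 3), so 3 | s[j+1].
So the property holds for j+1, and by induction 3 | s[n] for all n ≥ 0.

3 | s[n]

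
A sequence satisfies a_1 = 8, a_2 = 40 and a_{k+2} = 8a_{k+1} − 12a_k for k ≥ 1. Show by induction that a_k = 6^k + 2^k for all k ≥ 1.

Base cases: a_1 = 8 and 6^1 + 2^1 = 8; a_2 = 40 and 6^2 + 2^2 = 40.
Assume a_i = 6^i + 2^i for all 1 ≤ i ≤ j, where j ≥ 2.
Then a_{j+1} = 8a_j − 12a_{j−1} = 8·(6^j + 2^j) − 12·(6^{j−1} + 2^{j−1}) = (8·6 − 12)6^{j−1} + (8·2 − 12)2^{j−1} = 36·6^{j−1} + 4·2^{j−1} = 6^{j+1} + 2^{j+1}.
By strong induction, a_k = 6^k + 2^k for all k ≥ 1.

a_k = 6^k + 2^k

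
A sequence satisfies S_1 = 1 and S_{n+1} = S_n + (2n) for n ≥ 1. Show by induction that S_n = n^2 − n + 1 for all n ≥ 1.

Base case: S_1 = 1, and 1^2 − 1 + 1 = 1.
Assume S_k = k^2 − k + 1.
Then S_{k+1} = S_k + (2k) = (k^2 − k + 1) + (2k) = k^2 + k + 1,
and (k+1)^2 − (k+1) + 1 = k^2 + k + 1.
By induction, S_n = n^2 − n + 1 for all n ≥ 1.

S_n = n^2 − n + 1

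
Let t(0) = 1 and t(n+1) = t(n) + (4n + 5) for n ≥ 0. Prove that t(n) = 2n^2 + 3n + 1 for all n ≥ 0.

Base case: t(0) = 1, and 2·0^2 + 3·0 + 1 = 1.
Assume t(j) = 2j^2 + 3j + 1.
Then t(j+1) = t(j) + (4j + 5) = (2j^2 + 3j + 1) + (4j + 5) = 2j^2 + 7j + 6,
and 2·(j+1)^2 + 3·(j+1) + 1 = 2j^2 + 7j + 6.
Hence t(n) = 2n^2 + 3n + 1 for every n ≥ 0, by induction.

t(n) = 2n^2 + 3n + 1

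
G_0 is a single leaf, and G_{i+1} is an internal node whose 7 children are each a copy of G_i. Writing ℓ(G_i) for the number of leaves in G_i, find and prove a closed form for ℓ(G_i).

Claim: ℓ(G_i) = 7^i.

Base case: ℓ(G_0) = 1, and 7^0 = 1.
Assume ℓ(G_m) = 7^m.
Then ℓ(G_{m+1}) = 7·ℓ(G_m) = 7·7^m = 7^{m+1}.
This completes the inductive step, so ℓ(G_i) = 7^i for all i ≥ 0.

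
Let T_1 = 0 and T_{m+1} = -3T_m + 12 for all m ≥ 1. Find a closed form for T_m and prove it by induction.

Claim: T_m = (-3)^m + 3.

Base case: T_1 = 0, and (-3)^1 + 3 = -3 + 3 = 0.
Assume T_k = (-3)^k + 3 for some k ≥ 1.
Then T_{k+1} = -3T_k + 12 = -3·((-3)^k + 3) + 12 = -3·(-3)^k − 9 + 12 = (-3)^{k+1} + 3.
By induction, T_m = (-3)^m + 3 for all m ≥ 1.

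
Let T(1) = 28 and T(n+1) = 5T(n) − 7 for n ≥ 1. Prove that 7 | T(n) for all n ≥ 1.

Base case: T(1) = 28 = 7·4, so 7 | T(1).
Assume 7 | T(m), so T(m) = 7t for some integer t.
Then T(m+1) = 5T(m) − 7 = 5·(7t) − 7 = 7(5t − 1), so 7 | T(m+1).
So the property holds for m+1, and by induction 7 | T(n) for all n ≥ 1.

7 | T(n)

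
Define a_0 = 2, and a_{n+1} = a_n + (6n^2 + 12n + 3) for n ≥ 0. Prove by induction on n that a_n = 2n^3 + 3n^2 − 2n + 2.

Base case: a_0 = 2, and 2·0^3 + 3·0^2 − 2·0 + 2 = 2.
Assume a_m = 2m^3 + 3m^2 − 2m + 2.
Then a_{m+1} = a_m + (6m^2 + 12m + 3) = (2m^3 + 3m^2 − 2m + 2) + (6m^2 + 12m + 3) = 2m^3 + 9m^2 + 10m + 5,
and 2·(m+1)^3 + 3·(m+1)^2 − 2·(m+1) + 2 = 2m^3 + 9m^2 + 10m + 5.
This completes the inductive step, so a_n = 2n^3 + 3n^2 − 2n + 2 for all n ≥ 0.

a_n = 2n^3 + 3n^2 − 2n + 2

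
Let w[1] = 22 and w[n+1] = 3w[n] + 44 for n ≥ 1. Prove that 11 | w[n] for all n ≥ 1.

Base case: w[1] = 22 = 11·2, so 11 | w[1].
Assume 11 | w[m], so w[m] = 11t for some integer t.
Then w[m+1] = 3w[m] + 44 = 3·(11t) + 44 = 11(3t + 4), so 11 | w[m+1].
So the property holds for m+1, and by induction 11 | w[n] for all n ≥ 1.

11 | w[n]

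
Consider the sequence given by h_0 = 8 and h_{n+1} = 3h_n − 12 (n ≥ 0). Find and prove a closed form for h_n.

Claim: h_n = 2·3^n + 6.

Base case: h_0 = 8, and 2·3^0 + 6 = 2 + 6 = 8.
Assume h_k = 2·3^k + 6 for some k ≥ 0.
Then h_{k+1} = 3h_k − 12 = 3·(2·3^k + 6) − 12 = 6·3^k + 18 − 12 = 2·3^{k+1} + 6.
This completes the inductive step, so h_n = 2·3^n + 6 for all n ≥ 0.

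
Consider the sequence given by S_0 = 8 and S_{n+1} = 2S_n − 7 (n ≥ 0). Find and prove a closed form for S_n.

Claim: S_n = 2^n + 7.

Base case: S_0 = 8, and 2^0 + 7 = 1 + 7 = 8.
Assume S_r = 2^r + 7 for some r ≥ 0.
Then S_{r+1} = 2S_r − 7 = 2·(2^r + 7) − 7 = 2^{r+1} + 14 − 7 = 2^{r+1} + 7.
This completes the inductive step, so S_n = 2^n + 7 for all n ≥ 0.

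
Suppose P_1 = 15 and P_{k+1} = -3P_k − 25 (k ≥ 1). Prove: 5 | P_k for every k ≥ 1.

Base case: P_1 = 15 = 5·3, so 5 | P_1.
Assume 5 | P_m, so P_m = 5t for some integer t.
Then P_{m+1} = -3P_m − 25 = -3·(5t) − 25 = 5(-3t − 5), so 5 | P_{m+1}.
Hence 5 | P_k for every k ≥ 1, by induction.

5 | P_k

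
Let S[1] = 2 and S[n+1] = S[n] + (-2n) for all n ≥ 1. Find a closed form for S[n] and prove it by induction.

Claim: S[n] = -n^2 + n + 2.

Base case: S[1] = 2, and -1^2 + 1 + 2 = 2.
Assume S[m] = -m^2 + m + 2.
Then S[m+1] = S[m] + (-2m) = (-m^2 + m + 2) + (-2m) = -m^2 − m + 2,
and -(m+1)^2 + (m+1) + 2 = -m^2 − m + 2.
Hence S[n] = -n^2 + n + 2 for every n ≥ 1, by induction.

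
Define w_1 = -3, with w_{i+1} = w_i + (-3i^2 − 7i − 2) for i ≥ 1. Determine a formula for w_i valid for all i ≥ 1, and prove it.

Claim: w_i = -i^3 − 2i^2 + i − 1.

Base case: w_1 = -3, and -1^3 − 2·1^2 + 1 − 1 = -3.
Assume w_k = -k^3 − 2k^2 + k − 1.
Then w_{k+1} = w_k + (-3k^2 − 7k − 2) = (-k^3 − 2k^2 + k − 1) + (-3k^2 − 7k − 2) = -k^3 − 5k^2 − 6k − 3,
and -(k+1)^3 − 2·(k+1)^2 + (k+1) − 1 = -k^3 − 5k^2 − 6k − 3.
This completes the inductive step, so w_i = -i^3 − 2i^2 + i − 1 for all i ≥ 1.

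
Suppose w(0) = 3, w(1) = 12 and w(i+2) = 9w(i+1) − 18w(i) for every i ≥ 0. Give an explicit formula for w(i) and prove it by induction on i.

Claim: w(i) = 2·3^i + 6^i.

Base cases: w(0) = 3 and 2·3^0 + 6^0 = 3; w(1) = 12 and 2·3^1 + 6^1 = 12.
Assume w(j) = 2·3^j + 6^j for all 0 ≤ j ≤ m, where m ≥ 1.
Then w(m+1) = 9w(m) − 18w(m−1) = 9·(2·3^m + 6^m) − 18·(2·3^{m−1} + 6^{m−1}) = 2·(9·3 − 18)3^{m−1} + (9·6 − 18)6^{m−1} = 18·3^{m−1} + 36·6^{m−1} = 2·3^{m+1} + 6^{m+1}.
This completes the inductive step, so w(i) = 2·3^i + 6^i for all i ≥ 0.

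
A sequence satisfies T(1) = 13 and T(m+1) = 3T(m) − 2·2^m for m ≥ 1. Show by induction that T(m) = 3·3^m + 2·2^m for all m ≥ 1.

Base case: T(1) = 13, and 3·3^1 + 2·2^1 = 9 + 4 = 13.
Assume T(j) = 3·3^j + 2·2^j for some j ≥ 1.
Then T(j+1) = 3T(j) − 2·2^j = 3·(3·3^j + 2·2^j) − 2·2^j = 3·3^{j+1} + 6·2^j − 2·2^j = 3·3^{j+1} + 4·2^j = 3·3^{j+1} + 2·2^{j+1}.
Hence T(m) = 3·3^m + 2·2^m for every m ≥ 1, by induction.

T(m) = 3·3^m + 2·2^m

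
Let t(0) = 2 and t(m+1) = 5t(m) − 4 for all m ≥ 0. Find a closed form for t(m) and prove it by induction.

Claim: t(m) = 5^m + 1.

Base case: t(0) = 2, and 5^0 + 1 = 1 + 1 = 2.
Assume t(j) = 5^j + 1 for some j ≥ 0.
Then t(j+1) = 5t(j) − 4 = 5·(5^j + 1) − 4 = 5^{j+1} + 5 − 4 = 5^{j+1} + 1.
By induction, t(m) = 5^m + 1 for all m ≥ 0.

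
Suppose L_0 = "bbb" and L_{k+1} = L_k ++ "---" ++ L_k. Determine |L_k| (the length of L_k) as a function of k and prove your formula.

Claim: |L_k| = 6·2^k − 3.

Base case: |L_0| = 3, and 6·2^0 − 3 = 3.
Assume |L_r| = 6·2^r − 3.
Then |L_{r+1}| = |L_r| + 3 + |L_r| = 2|L_r| + 3 = 2(6·2^r − 3) + 3 = 6·2^{r+1} − 6 + 3 = 6·2^{r+1} − 3.
By induction, |L_k| = 6·2^k − 3 for all k ≥ 0.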